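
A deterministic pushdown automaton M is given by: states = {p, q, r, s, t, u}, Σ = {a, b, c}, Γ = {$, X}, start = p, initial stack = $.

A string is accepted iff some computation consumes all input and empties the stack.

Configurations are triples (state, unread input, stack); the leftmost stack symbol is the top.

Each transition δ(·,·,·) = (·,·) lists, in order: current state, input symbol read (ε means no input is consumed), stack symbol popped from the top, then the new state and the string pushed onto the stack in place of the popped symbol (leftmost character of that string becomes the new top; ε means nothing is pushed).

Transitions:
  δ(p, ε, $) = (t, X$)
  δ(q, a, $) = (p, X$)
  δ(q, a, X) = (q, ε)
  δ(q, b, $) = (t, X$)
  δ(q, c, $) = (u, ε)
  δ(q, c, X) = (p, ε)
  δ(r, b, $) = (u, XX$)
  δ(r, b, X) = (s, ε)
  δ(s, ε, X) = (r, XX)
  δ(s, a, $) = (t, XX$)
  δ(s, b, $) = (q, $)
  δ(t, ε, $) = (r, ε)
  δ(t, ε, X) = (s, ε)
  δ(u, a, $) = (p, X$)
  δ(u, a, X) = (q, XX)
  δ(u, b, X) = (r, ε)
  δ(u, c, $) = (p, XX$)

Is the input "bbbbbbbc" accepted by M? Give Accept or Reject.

Accept

(p, bbbbbbbc, $)
  ε-move, top $: go to t, push X$ → (t, bbbbbbbc, X$)
  ε-move, top X: go to s, push ε → (s, bbbbbbbc, $)
  read b, top $: go to q, push $ → (q, bbbbbbc, $)
  read b, top $: go to t, push X$ → (t, bbbbbc, X$)
  ε-move, top X: go to s, push ε → (s, bbbbbc, $)
  read b, top $: go to q, push $ → (q, bbbbc, $)
  read b, top $: go to t, push X$ → (t, bbbc, X$)
  ε-move, top X: go to s, push ε → (s, bbbc, $)
  read b, top $: go to q, push $ → (q, bbc, $)
  read b, top $: go to t, push X$ → (t, bc, X$)
  ε-move, top X: go to s, push ε → (s, bc, $)
  read b, top $: go to q, push $ → (q, c, $)
  read c, top $: go to u, push ε → (u, ε, ε)
All input consumed and the stack is empty.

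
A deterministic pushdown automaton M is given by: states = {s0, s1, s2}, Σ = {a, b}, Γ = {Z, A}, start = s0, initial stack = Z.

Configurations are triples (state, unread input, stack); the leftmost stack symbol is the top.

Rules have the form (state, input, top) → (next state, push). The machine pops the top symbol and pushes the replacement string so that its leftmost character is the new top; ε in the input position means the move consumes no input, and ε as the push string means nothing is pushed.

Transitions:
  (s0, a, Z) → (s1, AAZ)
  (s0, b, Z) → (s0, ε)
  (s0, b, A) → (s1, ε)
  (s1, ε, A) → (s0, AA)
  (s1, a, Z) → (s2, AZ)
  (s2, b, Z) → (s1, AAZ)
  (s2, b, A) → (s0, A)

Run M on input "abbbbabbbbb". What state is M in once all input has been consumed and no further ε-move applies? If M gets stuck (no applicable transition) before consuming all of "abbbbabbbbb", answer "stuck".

(s0, abbbbabbbbb, Z) ⊢ (s1, bbbbabbbbb, AAZ) ⊢ (s0, bbbbabbbbb, AAAZ) ⊢ (s1, bbbabbbbb, AAZ) ⊢ (s0, bbbabbbbb, AAAZ) ⊢ (s1, bbabbbbb, AAZ) ⊢ (s0, bbabbbbb, AAAZ) ⊢ (s1, babbbbb, AAZ) ⊢ (s0, babbbbb, AAAZ) ⊢ (s1, abbbbb, AAZ) ⊢ (s0, abbbbb, AAAZ)
No transition for (s0, a, top A); M blocks with input abbbbb remaining.

stuck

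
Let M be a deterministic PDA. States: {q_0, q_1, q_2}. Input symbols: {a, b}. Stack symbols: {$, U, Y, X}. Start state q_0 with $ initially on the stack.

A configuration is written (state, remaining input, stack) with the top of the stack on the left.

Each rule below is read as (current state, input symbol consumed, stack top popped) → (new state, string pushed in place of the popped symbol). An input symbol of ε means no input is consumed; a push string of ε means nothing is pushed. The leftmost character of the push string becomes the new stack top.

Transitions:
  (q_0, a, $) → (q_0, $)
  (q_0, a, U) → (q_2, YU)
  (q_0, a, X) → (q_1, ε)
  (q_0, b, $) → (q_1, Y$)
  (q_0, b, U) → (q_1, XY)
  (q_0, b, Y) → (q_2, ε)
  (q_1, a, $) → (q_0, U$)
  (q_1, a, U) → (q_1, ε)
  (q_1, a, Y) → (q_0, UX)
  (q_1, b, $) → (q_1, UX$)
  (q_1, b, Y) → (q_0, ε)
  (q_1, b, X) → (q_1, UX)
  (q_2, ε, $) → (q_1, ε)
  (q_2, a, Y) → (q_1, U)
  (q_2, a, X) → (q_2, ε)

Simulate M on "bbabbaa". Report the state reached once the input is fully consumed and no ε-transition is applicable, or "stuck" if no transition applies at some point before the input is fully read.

q_0

(q_0, bbabbaa, $)
  read b, top $: go to q_1, push Y$ → (q_1, babbaa, Y$)
  read b, top Y: go to q_0, push ε → (q_0, abbaa, $)
  read a, top $: go to q_0, push $ → (q_0, bbaa, $)
  read b, top $: go to q_1, push Y$ → (q_1, baa, Y$)
  read b, top Y: go to q_0, push ε → (q_0, aa, $)
  read a, top $: go to q_0, push $ → (q_0, a, $)
  read a, top $: go to q_0, push $ → (q_0, ε, $)
All input consumed; M is in state q_0.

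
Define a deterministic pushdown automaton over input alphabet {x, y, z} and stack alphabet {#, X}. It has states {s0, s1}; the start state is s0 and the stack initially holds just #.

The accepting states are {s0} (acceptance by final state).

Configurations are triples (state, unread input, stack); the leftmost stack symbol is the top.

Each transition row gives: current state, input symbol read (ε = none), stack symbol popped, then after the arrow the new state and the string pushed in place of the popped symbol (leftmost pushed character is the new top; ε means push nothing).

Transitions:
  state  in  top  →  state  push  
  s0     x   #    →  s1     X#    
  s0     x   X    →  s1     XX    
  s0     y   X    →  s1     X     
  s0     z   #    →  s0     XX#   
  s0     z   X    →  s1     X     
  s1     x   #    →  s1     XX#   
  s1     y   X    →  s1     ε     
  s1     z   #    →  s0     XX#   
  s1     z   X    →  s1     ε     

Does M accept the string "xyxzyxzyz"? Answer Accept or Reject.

(s0, xyxzyxzyz, #)
  read x, top #: go to s1, push X# → (s1, yxzyxzyz, X#)
  read y, top X: go to s1, push ε → (s1, xzyxzyz, #)
  read x, top #: go to s1, push XX# → (s1, zyxzyz, XX#)
  read z, top X: go to s1, push ε → (s1, yxzyz, X#)
  read y, top X: go to s1, push ε → (s1, xzyz, #)
  read x, top #: go to s1, push XX# → (s1, zyz, XX#)
  read z, top X: go to s1, push ε → (s1, yz, X#)
  read y, top X: go to s1, push ε → (s1, z, #)
  read z, top #: go to s0, push XX# → (s0, ε, XX#)
All input consumed; state s0 ∈ F.

Accept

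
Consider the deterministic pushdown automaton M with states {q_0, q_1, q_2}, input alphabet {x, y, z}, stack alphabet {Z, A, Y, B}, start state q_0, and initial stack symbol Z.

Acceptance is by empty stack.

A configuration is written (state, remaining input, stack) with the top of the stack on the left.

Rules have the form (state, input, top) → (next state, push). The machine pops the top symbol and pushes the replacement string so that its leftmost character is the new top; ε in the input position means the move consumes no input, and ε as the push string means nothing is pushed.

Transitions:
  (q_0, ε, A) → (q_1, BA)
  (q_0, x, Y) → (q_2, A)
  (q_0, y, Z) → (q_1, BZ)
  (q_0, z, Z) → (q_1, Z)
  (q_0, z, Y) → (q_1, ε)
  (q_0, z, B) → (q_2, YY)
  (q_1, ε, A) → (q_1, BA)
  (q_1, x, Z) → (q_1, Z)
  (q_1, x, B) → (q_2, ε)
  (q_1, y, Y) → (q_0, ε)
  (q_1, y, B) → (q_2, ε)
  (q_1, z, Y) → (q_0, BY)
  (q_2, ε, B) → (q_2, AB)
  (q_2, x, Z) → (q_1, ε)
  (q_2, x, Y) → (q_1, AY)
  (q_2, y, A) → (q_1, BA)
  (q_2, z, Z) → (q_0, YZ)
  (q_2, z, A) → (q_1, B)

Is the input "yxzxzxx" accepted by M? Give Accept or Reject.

(q_0, yxzxzxx, Z)
  read y, top Z: go to q_1, push BZ → (q_1, xzxzxx, BZ)
  read x, top B: go to q_2, push ε → (q_2, zxzxx, Z)
  read z, top Z: go to q_0, push YZ → (q_0, xzxx, YZ)
  read x, top Y: go to q_2, push A → (q_2, zxx, AZ)
  read z, top A: go to q_1, push B → (q_1, xx, BZ)
  read x, top B: go to q_2, push ε → (q_2, x, Z)
  read x, top Z: go to q_1, push ε → (q_1, ε, ε)
All input consumed and the stack is empty.

Accept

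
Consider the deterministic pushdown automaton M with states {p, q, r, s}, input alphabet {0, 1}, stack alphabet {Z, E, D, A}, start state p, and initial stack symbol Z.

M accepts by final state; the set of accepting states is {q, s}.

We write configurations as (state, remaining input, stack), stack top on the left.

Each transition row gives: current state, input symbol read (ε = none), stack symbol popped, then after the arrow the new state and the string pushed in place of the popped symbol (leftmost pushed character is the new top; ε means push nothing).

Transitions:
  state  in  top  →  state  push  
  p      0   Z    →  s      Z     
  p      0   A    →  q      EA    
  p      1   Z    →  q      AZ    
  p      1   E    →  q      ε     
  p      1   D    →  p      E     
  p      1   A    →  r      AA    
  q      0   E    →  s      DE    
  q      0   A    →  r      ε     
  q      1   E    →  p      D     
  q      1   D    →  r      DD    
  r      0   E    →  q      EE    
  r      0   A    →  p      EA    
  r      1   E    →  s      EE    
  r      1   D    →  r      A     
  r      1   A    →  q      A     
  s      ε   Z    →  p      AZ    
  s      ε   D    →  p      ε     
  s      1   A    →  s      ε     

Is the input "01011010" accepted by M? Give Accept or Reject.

(p, 01011010, Z)
  read 0, top Z: go to s, push Z → (s, 1011010, Z)
  ε-move, top Z: go to p, push AZ → (p, 1011010, AZ)
  read 1, top A: go to r, push AA → (r, 011010, AAZ)
  read 0, top A: go to p, push EA → (p, 11010, EAAZ)
  read 1, top E: go to q, push ε → (q, 1010, AAZ)
No transition applies at (q, 1010, AAZ); input not fully consumed.

Reject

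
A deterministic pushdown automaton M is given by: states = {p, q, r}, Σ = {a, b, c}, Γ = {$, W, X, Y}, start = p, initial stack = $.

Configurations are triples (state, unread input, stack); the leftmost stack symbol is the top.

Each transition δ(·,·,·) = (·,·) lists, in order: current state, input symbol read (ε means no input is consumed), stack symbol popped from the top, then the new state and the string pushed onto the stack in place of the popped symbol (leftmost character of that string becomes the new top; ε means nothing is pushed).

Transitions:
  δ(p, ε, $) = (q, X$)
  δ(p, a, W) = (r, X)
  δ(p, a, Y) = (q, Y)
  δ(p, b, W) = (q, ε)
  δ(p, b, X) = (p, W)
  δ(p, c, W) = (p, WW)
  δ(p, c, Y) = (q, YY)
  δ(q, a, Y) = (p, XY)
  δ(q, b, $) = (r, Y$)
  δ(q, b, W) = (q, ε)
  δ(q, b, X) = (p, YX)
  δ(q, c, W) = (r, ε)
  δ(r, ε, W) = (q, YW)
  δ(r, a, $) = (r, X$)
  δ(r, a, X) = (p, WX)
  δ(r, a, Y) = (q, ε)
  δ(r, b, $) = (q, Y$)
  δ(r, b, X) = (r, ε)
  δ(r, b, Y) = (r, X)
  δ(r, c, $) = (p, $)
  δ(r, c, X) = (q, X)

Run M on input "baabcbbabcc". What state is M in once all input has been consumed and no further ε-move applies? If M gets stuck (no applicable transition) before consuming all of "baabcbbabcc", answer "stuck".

p

(p, baabcbbabcc, $)
  ε-move, top $: go to q, push X$ → (q, baabcbbabcc, X$)
  read b, top X: go to p, push YX → (p, aabcbbabcc, YX$)
  read a, top Y: go to q, push Y → (q, abcbbabcc, YX$)
  read a, top Y: go to p, push XY → (p, bcbbabcc, XYX$)
  read b, top X: go to p, push W → (p, cbbabcc, WYX$)
  read c, top W: go to p, push WW → (p, bbabcc, WWYX$)
  read b, top W: go to q, push ε → (q, babcc, WYX$)
  read b, top W: go to q, push ε → (q, abcc, YX$)
  read a, top Y: go to p, push XY → (p, bcc, XYX$)
  read b, top X: go to p, push W → (p, cc, WYX$)
  read c, top W: go to p, push WW → (p, c, WWYX$)
  read c, top W: go to p, push WW → (p, ε, WWWYX$)
All input consumed; M is in state p.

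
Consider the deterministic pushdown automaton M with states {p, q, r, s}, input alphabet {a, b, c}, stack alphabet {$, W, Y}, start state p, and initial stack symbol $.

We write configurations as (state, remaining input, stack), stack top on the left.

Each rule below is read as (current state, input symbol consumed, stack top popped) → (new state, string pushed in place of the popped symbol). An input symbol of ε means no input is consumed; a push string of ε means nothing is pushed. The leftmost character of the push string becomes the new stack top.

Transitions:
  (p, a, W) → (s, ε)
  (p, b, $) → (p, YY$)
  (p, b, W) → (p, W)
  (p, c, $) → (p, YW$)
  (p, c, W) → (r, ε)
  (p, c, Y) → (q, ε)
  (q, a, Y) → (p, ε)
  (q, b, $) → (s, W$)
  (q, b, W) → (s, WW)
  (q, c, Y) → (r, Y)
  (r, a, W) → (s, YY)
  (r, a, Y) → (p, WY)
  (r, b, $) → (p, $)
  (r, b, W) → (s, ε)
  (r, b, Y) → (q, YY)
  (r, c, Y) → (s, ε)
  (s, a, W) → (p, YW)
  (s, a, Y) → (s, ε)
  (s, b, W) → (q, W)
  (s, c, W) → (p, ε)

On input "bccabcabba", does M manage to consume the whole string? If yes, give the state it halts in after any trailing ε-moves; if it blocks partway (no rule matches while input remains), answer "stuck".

(p, bccabcabba, $)
  read b, top $: go to p, push YY$ → (p, ccabcabba, YY$)
  read c, top Y: go to q, push ε → (q, cabcabba, Y$)
  read c, top Y: go to r, push Y → (r, abcabba, Y$)
  read a, top Y: go to p, push WY → (p, bcabba, WY$)
  read b, top W: go to p, push W → (p, cabba, WY$)
  read c, top W: go to r, push ε → (r, abba, Y$)
  read a, top Y: go to p, push WY → (p, bba, WY$)
  read b, top W: go to p, push W → (p, ba, WY$)
  read b, top W: go to p, push W → (p, a, WY$)
  read a, top W: go to s, push ε → (s, ε, Y$)
All input consumed; M is in state s.

s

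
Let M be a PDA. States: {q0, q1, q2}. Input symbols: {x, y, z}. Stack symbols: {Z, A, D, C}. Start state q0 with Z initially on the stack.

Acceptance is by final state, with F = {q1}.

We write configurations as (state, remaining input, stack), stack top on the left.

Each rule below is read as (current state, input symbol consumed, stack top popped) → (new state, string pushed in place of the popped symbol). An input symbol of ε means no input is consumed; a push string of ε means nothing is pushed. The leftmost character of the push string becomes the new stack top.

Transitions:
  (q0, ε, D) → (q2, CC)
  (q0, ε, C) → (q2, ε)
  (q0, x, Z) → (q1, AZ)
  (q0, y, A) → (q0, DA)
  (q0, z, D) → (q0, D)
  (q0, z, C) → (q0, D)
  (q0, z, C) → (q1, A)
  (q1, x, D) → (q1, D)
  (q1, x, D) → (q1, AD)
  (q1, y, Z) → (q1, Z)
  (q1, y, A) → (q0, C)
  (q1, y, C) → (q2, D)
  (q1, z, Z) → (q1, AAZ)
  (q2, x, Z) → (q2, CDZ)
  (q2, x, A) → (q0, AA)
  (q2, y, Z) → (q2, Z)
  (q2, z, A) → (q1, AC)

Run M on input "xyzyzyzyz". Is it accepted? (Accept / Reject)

Accept

One accepting computation: (q0, xyzyzyzyz, Z) ⊢ (q1, yzyzyzyz, AZ) ⊢ (q0, zyzyzyz, CZ) ⊢ (q1, yzyzyz, AZ) ⊢ (q0, zyzyz, CZ) ⊢ (q1, yzyz, AZ) ⊢ (q0, zyz, CZ) ⊢ (q1, yz, AZ) ⊢ (q0, z, CZ) ⊢ (q1, ε, AZ)
All input consumed and state q1 ∈ F.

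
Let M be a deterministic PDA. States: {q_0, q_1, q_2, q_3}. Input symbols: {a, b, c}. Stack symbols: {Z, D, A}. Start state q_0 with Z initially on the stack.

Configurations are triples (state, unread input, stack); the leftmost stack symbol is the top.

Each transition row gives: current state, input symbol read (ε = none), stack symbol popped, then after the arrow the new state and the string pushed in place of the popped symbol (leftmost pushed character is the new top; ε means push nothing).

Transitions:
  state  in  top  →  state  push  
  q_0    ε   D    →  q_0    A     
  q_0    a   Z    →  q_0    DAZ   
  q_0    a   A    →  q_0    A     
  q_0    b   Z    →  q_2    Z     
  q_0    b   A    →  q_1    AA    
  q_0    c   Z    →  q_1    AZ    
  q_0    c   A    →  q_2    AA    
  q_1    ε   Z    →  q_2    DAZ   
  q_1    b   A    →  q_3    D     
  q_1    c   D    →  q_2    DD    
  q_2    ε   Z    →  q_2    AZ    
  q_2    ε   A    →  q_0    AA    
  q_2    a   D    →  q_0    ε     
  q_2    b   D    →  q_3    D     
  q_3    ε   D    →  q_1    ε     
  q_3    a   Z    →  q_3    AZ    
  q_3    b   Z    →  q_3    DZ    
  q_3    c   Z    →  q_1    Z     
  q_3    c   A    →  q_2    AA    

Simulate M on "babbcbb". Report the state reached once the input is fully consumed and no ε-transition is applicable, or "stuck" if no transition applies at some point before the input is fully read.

stuck

(q_0, babbcbb, Z)
  read b, top Z: go to q_2, push Z → (q_2, abbcbb, Z)
  ε-move, top Z: go to q_2, push AZ → (q_2, abbcbb, AZ)
  ε-move, top A: go to q_0, push AA → (q_0, abbcbb, AAZ)
  read a, top A: go to q_0, push A → (q_0, bbcbb, AAZ)
  read b, top A: go to q_1, push AA → (q_1, bcbb, AAAZ)
  read b, top A: go to q_3, push D → (q_3, cbb, DAAZ)
  ε-move, top D: go to q_1, push ε → (q_1, cbb, AAZ)
No transition for (q_1, c, top A); M blocks with input cbb remaining.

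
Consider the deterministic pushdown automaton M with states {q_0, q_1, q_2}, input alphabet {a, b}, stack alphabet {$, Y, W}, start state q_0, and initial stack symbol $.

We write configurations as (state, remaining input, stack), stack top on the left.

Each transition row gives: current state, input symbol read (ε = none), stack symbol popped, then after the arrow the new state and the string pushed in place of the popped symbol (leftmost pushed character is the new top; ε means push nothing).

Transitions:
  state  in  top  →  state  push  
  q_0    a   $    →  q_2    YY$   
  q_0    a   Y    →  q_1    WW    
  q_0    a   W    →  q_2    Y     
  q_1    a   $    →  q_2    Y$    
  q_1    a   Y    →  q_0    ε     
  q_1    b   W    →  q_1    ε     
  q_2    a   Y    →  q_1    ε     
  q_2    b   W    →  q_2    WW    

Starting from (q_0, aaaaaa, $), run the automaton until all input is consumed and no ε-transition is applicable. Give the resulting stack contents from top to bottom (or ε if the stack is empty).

(q_0, aaaaaa, $)
  read a, top $: go to q_2, push YY$ → (q_2, aaaaa, YY$)
  read a, top Y: go to q_1, push ε → (q_1, aaaa, Y$)
  read a, top Y: go to q_0, push ε → (q_0, aaa, $)
  read a, top $: go to q_2, push YY$ → (q_2, aa, YY$)
  read a, top Y: go to q_1, push ε → (q_1, a, Y$)
  read a, top Y: go to q_0, push ε → (q_0, ε, $)
All input consumed in state q_0 with stack $.

$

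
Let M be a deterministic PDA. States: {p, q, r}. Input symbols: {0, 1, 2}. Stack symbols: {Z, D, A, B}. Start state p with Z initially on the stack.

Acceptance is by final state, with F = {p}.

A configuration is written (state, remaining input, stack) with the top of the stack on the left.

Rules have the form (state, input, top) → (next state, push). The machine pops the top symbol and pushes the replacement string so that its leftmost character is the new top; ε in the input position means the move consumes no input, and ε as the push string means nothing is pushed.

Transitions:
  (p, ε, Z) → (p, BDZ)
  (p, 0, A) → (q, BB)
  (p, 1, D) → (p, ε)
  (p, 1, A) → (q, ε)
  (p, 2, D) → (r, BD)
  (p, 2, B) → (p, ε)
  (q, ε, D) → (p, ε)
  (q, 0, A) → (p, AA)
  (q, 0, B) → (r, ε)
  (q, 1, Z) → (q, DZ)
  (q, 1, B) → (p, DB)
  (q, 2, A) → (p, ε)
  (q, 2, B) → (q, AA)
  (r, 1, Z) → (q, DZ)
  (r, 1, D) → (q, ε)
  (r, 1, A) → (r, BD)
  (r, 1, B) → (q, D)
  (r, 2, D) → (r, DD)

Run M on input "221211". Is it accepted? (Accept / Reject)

(p, 221211, Z) ⊢ (p, 221211, BDZ) ⊢ (p, 21211, DZ) ⊢ (r, 1211, BDZ) ⊢ (q, 211, DDZ) ⊢ (p, 211, DZ) ⊢ (r, 11, BDZ) ⊢ (q, 1, DDZ) ⊢ (p, 1, DZ) ⊢ (p, ε, Z)
All input consumed; state p ∈ F.

Accept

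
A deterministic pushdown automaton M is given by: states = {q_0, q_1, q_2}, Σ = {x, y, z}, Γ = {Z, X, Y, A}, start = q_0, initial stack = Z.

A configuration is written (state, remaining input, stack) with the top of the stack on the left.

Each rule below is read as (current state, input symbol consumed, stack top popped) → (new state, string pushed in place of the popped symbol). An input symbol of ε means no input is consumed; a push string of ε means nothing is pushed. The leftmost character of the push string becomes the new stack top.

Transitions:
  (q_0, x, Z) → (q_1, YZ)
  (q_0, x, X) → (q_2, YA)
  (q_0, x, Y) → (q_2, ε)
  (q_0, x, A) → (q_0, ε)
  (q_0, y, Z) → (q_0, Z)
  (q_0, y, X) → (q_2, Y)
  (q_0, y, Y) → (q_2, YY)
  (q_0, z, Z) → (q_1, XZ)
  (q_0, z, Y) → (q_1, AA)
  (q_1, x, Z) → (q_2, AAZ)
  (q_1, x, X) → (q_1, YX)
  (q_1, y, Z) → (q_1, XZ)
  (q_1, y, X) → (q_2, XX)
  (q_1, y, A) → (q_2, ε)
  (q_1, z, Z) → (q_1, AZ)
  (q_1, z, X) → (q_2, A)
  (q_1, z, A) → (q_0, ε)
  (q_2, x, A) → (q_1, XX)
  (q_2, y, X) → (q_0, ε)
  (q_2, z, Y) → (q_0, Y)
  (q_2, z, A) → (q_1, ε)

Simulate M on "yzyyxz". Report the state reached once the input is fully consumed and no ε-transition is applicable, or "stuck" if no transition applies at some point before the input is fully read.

q_0

(q_0, yzyyxz, Z)
  read y, top Z: go to q_0, push Z → (q_0, zyyxz, Z)
  read z, top Z: go to q_1, push XZ → (q_1, yyxz, XZ)
  read y, top X: go to q_2, push XX → (q_2, yxz, XXZ)
  read y, top X: go to q_0, push ε → (q_0, xz, XZ)
  read x, top X: go to q_2, push YA → (q_2, z, YAZ)
  read z, top Y: go to q_0, push Y → (q_0, ε, YAZ)
All input consumed; M is in state q_0.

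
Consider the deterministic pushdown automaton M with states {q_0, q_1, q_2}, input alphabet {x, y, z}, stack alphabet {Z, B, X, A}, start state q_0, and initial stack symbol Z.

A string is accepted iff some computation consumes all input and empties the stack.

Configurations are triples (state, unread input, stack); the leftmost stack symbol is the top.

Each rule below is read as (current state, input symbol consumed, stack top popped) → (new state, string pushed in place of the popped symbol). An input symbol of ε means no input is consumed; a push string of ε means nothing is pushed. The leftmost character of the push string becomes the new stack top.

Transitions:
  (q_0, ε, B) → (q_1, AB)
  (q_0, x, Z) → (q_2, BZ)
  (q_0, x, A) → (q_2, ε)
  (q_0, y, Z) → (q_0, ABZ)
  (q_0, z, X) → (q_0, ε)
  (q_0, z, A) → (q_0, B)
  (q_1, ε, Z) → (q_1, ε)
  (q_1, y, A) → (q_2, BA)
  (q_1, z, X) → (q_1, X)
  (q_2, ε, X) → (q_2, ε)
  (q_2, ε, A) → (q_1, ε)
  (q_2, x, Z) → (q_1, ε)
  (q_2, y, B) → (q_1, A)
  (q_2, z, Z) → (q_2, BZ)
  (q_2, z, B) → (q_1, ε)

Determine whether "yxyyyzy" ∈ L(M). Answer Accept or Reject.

Reject

(q_0, yxyyyzy, Z) ⊢ (q_0, xyyyzy, ABZ) ⊢ (q_2, yyyzy, BZ) ⊢ (q_1, yyzy, AZ) ⊢ (q_2, yzy, BAZ) ⊢ (q_1, zy, AAZ)
No transition applies at (q_1, zy, AAZ); input not fully consumed.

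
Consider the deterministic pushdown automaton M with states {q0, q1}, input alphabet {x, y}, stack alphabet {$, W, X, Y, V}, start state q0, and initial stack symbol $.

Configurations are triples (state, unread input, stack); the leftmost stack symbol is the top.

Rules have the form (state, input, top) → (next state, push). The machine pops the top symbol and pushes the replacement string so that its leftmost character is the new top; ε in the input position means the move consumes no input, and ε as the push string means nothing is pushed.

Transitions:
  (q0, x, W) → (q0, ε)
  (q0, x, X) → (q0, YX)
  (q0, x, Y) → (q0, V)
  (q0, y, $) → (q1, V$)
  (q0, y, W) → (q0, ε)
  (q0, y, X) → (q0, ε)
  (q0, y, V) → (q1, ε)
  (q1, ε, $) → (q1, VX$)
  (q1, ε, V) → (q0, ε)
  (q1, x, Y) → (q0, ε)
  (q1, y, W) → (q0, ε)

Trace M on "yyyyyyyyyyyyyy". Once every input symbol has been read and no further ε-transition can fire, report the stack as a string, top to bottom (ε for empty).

(q0, yyyyyyyyyyyyyy, $)
  read y, top $: go to q1, push V$ → (q1, yyyyyyyyyyyyy, V$)
  ε-move, top V: go to q0, push ε → (q0, yyyyyyyyyyyyy, $)
  read y, top $: go to q1, push V$ → (q1, yyyyyyyyyyyy, V$)
  ε-move, top V: go to q0, push ε → (q0, yyyyyyyyyyyy, $)
  read y, top $: go to q1, push V$ → (q1, yyyyyyyyyyy, V$)
  ε-move, top V: go to q0, push ε → (q0, yyyyyyyyyyy, $)
  read y, top $: go to q1, push V$ → (q1, yyyyyyyyyy, V$)
  ε-move, top V: go to q0, push ε → (q0, yyyyyyyyyy, $)
  read y, top $: go to q1, push V$ → (q1, yyyyyyyyy, V$)
  ε-move, top V: go to q0, push ε → (q0, yyyyyyyyy, $)
  read y, top $: go to q1, push V$ → (q1, yyyyyyyy, V$)
  ε-move, top V: go to q0, push ε → (q0, yyyyyyyy, $)
  read y, top $: go to q1, push V$ → (q1, yyyyyyy, V$)
  ε-move, top V: go to q0, push ε → (q0, yyyyyyy, $)
  read y, top $: go to q1, push V$ → (q1, yyyyyy, V$)
  ε-move, top V: go to q0, push ε → (q0, yyyyyy, $)
  read y, top $: go to q1, push V$ → (q1, yyyyy, V$)
  ε-move, top V: go to q0, push ε → (q0, yyyyy, $)
  read y, top $: go to q1, push V$ → (q1, yyyy, V$)
  ε-move, top V: go to q0, push ε → (q0, yyyy, $)
  read y, top $: go to q1, push V$ → (q1, yyy, V$)
  ε-move, top V: go to q0, push ε → (q0, yyy, $)
  read y, top $: go to q1, push V$ → (q1, yy, V$)
  ε-move, top V: go to q0, push ε → (q0, yy, $)
  read y, top $: go to q1, push V$ → (q1, y, V$)
  ε-move, top V: go to q0, push ε → (q0, y, $)
  read y, top $: go to q1, push V$ → (q1, ε, V$)
  ε-move, top V: go to q0, push ε → (q0, ε, $)
All input consumed in state q0 with stack $.

$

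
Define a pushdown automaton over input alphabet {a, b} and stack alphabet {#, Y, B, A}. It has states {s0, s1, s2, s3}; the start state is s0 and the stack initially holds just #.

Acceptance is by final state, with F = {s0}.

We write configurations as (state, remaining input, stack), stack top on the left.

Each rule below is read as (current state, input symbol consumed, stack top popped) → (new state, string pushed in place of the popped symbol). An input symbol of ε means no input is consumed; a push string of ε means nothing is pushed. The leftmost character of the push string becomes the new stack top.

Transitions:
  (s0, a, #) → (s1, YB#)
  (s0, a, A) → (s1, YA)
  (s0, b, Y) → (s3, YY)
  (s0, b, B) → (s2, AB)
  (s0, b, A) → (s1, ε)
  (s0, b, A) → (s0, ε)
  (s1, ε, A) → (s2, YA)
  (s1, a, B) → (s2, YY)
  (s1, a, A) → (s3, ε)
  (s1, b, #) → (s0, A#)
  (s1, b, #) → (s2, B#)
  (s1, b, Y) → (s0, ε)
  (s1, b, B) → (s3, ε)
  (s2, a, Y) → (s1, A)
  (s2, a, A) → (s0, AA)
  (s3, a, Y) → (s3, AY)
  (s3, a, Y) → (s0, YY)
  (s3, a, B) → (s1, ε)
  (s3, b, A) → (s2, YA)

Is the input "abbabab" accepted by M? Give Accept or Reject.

Accept

One accepting computation: (s0, abbabab, #) ⊢ (s1, bbabab, YB#) ⊢ (s0, babab, B#) ⊢ (s2, abab, AB#) ⊢ (s0, bab, AAB#) ⊢ (s0, ab, AB#) ⊢ (s1, b, YAB#) ⊢ (s0, ε, AB#)
All input consumed and state s0 ∈ F.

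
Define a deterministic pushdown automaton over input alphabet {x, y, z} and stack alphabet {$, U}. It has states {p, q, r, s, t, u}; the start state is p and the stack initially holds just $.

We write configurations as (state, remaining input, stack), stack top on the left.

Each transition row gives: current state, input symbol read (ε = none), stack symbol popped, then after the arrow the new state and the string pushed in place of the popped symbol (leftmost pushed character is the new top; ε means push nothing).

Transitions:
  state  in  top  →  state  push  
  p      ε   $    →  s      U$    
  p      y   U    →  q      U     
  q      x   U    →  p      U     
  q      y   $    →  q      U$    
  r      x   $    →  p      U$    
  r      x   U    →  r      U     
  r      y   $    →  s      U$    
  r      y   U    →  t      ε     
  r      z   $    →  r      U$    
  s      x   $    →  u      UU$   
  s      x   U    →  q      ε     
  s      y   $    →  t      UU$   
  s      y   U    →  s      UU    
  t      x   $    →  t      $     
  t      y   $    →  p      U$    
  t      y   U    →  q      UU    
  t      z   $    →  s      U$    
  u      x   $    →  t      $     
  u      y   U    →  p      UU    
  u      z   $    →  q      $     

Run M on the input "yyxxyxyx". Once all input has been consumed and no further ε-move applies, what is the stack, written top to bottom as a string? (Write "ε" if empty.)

UU$

(p, yyxxyxyx, $) ⊢ (s, yyxxyxyx, U$) ⊢ (s, yxxyxyx, UU$) ⊢ (s, xxyxyx, UUU$) ⊢ (q, xyxyx, UU$) ⊢ (p, yxyx, UU$) ⊢ (q, xyx, UU$) ⊢ (p, yx, UU$) ⊢ (q, x, UU$) ⊢ (p, ε, UU$)
All input consumed in state p with stack UU$.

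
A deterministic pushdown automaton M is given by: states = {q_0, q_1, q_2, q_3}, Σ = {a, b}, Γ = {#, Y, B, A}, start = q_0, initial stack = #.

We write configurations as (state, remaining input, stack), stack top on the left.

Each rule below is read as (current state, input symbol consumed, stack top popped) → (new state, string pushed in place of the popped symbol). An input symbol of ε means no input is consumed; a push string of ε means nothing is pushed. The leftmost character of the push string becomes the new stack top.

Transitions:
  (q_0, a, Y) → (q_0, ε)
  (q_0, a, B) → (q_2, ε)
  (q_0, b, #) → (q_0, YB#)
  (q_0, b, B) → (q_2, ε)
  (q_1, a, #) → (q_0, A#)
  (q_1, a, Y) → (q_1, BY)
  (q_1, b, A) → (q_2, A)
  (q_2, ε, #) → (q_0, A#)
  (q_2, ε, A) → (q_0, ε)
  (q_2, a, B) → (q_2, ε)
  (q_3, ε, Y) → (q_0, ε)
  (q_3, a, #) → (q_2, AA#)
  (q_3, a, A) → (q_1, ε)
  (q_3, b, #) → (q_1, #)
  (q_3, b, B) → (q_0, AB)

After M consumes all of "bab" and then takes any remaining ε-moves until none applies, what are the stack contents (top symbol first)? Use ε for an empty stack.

(q_0, bab, #)
  read b, top #: go to q_0, push YB# → (q_0, ab, YB#)
  read a, top Y: go to q_0, push ε → (q_0, b, B#)
  read b, top B: go to q_2, push ε → (q_2, ε, #)
  ε-move, top #: go to q_0, push A# → (q_0, ε, A#)
All input consumed in state q_0 with stack A#.

A#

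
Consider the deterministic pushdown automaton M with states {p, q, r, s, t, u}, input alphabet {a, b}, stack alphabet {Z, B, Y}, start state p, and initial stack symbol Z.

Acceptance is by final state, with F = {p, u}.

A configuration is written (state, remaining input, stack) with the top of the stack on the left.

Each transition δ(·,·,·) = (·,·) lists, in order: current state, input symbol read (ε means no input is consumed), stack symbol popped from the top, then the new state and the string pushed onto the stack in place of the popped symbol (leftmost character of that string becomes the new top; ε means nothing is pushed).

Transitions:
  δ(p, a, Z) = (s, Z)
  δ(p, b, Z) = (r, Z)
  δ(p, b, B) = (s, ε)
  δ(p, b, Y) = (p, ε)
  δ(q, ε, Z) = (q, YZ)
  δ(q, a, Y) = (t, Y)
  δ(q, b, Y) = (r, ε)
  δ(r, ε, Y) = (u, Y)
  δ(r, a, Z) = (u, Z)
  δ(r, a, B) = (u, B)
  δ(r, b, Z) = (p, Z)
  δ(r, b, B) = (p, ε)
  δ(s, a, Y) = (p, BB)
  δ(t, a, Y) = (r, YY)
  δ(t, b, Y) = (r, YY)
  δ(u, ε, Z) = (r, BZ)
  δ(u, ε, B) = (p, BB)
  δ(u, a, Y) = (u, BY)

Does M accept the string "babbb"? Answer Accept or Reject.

Accept

(p, babbb, Z) ⊢ (r, abbb, Z) ⊢ (u, bbb, Z) ⊢ (r, bbb, BZ) ⊢ (p, bb, Z) ⊢ (r, b, Z) ⊢ (p, ε, Z)
All input consumed; state p ∈ F.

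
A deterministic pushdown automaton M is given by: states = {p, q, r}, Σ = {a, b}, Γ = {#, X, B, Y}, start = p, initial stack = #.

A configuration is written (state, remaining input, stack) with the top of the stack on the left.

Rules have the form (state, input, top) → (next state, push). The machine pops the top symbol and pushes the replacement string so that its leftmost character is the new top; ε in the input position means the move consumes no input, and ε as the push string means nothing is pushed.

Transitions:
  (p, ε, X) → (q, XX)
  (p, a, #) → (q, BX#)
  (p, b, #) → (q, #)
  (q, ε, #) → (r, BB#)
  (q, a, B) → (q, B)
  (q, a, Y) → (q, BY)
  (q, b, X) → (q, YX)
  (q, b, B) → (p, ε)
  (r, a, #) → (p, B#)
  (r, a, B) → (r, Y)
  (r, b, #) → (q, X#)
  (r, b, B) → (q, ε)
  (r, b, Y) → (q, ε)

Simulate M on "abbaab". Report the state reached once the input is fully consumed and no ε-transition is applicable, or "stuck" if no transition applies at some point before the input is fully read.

(p, abbaab, #) ⊢ (q, bbaab, BX#) ⊢ (p, baab, X#) ⊢ (q, baab, XX#) ⊢ (q, aab, YXX#) ⊢ (q, ab, BYXX#) ⊢ (q, b, BYXX#) ⊢ (p, ε, YXX#)
All input consumed; M is in state p.

p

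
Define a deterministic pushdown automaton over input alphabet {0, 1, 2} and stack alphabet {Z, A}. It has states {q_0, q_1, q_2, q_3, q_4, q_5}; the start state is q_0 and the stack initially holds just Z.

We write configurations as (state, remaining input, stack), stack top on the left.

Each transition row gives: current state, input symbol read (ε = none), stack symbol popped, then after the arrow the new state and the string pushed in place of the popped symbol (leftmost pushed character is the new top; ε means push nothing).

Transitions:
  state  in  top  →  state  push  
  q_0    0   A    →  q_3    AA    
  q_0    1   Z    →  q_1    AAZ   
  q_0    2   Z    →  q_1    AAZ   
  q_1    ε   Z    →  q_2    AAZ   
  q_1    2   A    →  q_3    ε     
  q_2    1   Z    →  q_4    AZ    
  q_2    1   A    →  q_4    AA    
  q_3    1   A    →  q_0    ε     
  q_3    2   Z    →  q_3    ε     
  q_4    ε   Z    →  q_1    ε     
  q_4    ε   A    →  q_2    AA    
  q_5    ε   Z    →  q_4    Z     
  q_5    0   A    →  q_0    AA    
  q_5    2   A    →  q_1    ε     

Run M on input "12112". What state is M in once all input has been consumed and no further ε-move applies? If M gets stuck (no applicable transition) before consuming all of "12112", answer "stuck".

(q_0, 12112, Z)
  read 1, top Z: go to q_1, push AAZ → (q_1, 2112, AAZ)
  read 2, top A: go to q_3, push ε → (q_3, 112, AZ)
  read 1, top A: go to q_0, push ε → (q_0, 12, Z)
  read 1, top Z: go to q_1, push AAZ → (q_1, 2, AAZ)
  read 2, top A: go to q_3, push ε → (q_3, ε, AZ)
All input consumed; M is in state q_3.

q_3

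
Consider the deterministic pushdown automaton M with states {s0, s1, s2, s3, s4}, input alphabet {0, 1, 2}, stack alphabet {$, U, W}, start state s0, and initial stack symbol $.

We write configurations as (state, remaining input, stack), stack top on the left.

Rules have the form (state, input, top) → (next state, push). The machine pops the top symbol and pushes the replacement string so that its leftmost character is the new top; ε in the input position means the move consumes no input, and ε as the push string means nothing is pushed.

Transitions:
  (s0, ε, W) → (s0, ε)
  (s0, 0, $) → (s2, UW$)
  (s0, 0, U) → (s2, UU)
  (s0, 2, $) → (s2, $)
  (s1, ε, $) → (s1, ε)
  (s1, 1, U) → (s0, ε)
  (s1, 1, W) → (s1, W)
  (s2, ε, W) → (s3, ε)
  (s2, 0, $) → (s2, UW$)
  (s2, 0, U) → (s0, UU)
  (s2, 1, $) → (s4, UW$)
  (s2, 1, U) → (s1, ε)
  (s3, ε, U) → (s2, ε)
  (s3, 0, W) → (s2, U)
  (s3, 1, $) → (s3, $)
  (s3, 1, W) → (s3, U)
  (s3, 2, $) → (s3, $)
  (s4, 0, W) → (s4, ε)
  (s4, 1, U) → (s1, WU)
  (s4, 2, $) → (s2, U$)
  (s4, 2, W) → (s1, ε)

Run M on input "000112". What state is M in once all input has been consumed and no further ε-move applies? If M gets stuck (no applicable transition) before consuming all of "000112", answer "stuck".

(s0, 000112, $)
  read 0, top $: go to s2, push UW$ → (s2, 00112, UW$)
  read 0, top U: go to s0, push UU → (s0, 0112, UUW$)
  read 0, top U: go to s2, push UU → (s2, 112, UUUW$)
  read 1, top U: go to s1, push ε → (s1, 12, UUW$)
  read 1, top U: go to s0, push ε → (s0, 2, UW$)
No transition for (s0, 2, top U); M blocks with input 2 remaining.

stuck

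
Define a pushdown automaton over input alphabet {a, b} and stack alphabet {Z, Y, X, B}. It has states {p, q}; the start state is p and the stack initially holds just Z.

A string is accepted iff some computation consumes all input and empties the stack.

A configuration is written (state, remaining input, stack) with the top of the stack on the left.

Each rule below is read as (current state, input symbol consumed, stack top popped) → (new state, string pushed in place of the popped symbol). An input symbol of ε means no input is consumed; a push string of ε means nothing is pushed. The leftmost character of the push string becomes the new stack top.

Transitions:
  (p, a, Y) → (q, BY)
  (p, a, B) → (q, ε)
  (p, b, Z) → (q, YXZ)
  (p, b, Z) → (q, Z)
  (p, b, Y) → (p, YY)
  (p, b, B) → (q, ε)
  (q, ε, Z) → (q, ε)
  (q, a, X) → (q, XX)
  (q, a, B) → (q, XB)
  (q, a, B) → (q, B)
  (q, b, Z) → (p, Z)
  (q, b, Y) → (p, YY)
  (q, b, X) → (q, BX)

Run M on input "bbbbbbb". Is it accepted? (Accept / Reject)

One accepting computation: (p, bbbbbbb, Z) ⊢ (q, bbbbbb, Z) ⊢ (p, bbbbb, Z) ⊢ (q, bbbb, Z) ⊢ (p, bbb, Z) ⊢ (q, bb, Z) ⊢ (p, b, Z) ⊢ (q, ε, Z) ⊢ (q, ε, ε)
All input consumed and the stack is empty.

Accept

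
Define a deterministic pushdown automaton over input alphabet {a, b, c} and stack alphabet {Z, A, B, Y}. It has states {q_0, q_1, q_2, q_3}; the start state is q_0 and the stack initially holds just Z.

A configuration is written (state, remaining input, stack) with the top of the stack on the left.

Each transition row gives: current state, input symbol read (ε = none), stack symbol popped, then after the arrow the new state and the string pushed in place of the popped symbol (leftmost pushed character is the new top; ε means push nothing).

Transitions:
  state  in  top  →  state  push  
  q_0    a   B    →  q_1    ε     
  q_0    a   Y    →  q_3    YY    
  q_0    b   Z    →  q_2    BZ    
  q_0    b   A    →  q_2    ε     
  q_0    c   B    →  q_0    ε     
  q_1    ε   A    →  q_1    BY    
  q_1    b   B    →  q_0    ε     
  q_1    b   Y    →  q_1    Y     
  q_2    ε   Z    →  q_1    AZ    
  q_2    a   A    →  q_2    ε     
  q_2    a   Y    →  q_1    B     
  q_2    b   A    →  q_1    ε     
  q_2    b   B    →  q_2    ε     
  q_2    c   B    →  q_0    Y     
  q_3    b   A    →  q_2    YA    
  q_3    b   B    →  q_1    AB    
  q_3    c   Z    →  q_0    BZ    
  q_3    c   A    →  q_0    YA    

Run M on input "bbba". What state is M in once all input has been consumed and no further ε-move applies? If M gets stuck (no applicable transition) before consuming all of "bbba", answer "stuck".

(q_0, bbba, Z)
  read b, top Z: go to q_2, push BZ → (q_2, bba, BZ)
  read b, top B: go to q_2, push ε → (q_2, ba, Z)
  ε-move, top Z: go to q_1, push AZ → (q_1, ba, AZ)
  ε-move, top A: go to q_1, push BY → (q_1, ba, BYZ)
  read b, top B: go to q_0, push ε → (q_0, a, YZ)
  read a, top Y: go to q_3, push YY → (q_3, ε, YYZ)
All input consumed; M is in state q_3.

q_3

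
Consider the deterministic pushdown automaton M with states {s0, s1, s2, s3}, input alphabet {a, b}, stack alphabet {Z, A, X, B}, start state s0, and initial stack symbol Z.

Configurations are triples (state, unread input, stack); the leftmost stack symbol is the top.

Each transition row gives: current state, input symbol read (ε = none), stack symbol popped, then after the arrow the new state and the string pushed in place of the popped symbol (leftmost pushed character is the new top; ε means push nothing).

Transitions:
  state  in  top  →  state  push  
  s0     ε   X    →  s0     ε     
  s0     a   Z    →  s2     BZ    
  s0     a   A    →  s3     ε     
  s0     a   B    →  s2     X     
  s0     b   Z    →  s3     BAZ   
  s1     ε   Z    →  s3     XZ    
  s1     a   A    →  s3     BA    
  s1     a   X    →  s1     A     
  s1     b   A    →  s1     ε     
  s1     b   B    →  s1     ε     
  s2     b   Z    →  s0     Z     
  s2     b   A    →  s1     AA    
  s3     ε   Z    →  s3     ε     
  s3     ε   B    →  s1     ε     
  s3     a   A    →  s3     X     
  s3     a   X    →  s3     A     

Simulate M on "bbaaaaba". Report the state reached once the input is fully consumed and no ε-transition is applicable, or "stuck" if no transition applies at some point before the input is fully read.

stuck

(s0, bbaaaaba, Z) ⊢ (s3, baaaaba, BAZ) ⊢ (s1, baaaaba, AZ) ⊢ (s1, aaaaba, Z) ⊢ (s3, aaaaba, XZ) ⊢ (s3, aaaba, AZ) ⊢ (s3, aaba, XZ) ⊢ (s3, aba, AZ) ⊢ (s3, ba, XZ)
No transition for (s3, b, top X); M blocks with input ba remaining.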